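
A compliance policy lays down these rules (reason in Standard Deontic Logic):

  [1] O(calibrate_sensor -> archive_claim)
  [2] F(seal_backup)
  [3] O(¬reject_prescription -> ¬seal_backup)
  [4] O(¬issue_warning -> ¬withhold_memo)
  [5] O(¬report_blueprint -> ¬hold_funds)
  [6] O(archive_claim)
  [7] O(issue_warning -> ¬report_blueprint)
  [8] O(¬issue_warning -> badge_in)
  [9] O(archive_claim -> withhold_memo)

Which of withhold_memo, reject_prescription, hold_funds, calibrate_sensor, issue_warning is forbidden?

Premise 6 gives O(archive_claim).
With premise 9, O(archive_claim -> withhold_memo), the K-axiom yields O(withhold_memo).
The contrapositive of premise 4 (O(¬issue_warning -> ¬withhold_memo)) is O(withhold_memo -> issue_warning), and O(withhold_memo) is already established, so O(issue_warning).
Applying K to premise 7 (O(issue_warning -> ¬report_blueprint)) and O(issue_warning) yields O(¬report_blueprint).
With premise 5, O(¬report_blueprint -> ¬hold_funds), the K-axiom yields O(¬hold_funds).
So O(¬hold_funds) holds, i.e. hold_funds is forbidden. None of the other listed options is forbidden under the premises.

hold_funds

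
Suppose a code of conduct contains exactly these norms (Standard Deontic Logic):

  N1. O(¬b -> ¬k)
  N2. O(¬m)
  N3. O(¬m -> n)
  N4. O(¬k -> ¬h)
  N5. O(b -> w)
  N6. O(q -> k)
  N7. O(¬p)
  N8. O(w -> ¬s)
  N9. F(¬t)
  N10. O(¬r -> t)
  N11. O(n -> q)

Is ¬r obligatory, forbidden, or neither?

Neither

Premise 10 is O(¬r -> t); even if O(t) held, inferring O(¬r) would be affirming the consequent — invalid.
No premise or chain of K-axiom applications forces O(¬r), and none forces O(r). So ¬r is neither obligatory nor forbidden under these norms.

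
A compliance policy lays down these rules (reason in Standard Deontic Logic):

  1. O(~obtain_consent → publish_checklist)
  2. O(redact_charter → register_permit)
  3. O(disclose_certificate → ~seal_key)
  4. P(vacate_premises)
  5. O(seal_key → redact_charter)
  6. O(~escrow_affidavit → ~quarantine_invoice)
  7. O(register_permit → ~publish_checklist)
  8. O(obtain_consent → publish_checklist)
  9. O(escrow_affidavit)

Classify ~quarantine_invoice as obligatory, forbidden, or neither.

Neither

Premise 6 is O(~escrow_affidavit → ~quarantine_invoice), but O(~escrow_affidavit) is not derivable from the premises, so it does not yield O(~quarantine_invoice).
No premise or chain of K-axiom applications forces O(~quarantine_invoice), and none forces O(quarantine_invoice). So ~quarantine_invoice is neither obligatory nor forbidden under these norms.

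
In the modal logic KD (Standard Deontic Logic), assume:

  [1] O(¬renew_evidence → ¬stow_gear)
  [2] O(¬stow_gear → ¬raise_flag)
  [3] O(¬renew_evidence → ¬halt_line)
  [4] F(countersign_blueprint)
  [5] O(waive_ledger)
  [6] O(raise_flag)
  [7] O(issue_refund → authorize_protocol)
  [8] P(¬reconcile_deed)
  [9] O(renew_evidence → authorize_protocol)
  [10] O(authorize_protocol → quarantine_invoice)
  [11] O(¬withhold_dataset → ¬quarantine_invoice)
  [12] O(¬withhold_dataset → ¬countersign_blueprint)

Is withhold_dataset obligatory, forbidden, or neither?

Obligatory

From premise 6 we have O(raise_flag).
Premise 2 is O(¬stow_gear → ¬raise_flag); contrapositively O(raise_flag → stow_gear). Since O(raise_flag) holds, K gives O(stow_gear).
Premise 1, O(¬renew_evidence → ¬stow_gear), contraposes to O(stow_gear → renew_evidence); with O(stow_gear) we get O(renew_evidence).
Applying K to premise 9 (O(renew_evidence → authorize_protocol)) and O(renew_evidence) yields O(authorize_protocol).
Applying K to premise 10 (O(authorize_protocol → quarantine_invoice)) and O(authorize_protocol) yields O(quarantine_invoice).
Premise 11 is O(¬withhold_dataset → ¬quarantine_invoice); contrapositively O(quarantine_invoice → withhold_dataset). Since O(quarantine_invoice) holds, K gives O(withhold_dataset).
Premises 3, 4, 5, 7, 8, 12 do not contribute to this derivation.
Hence withhold_dataset is obligatory.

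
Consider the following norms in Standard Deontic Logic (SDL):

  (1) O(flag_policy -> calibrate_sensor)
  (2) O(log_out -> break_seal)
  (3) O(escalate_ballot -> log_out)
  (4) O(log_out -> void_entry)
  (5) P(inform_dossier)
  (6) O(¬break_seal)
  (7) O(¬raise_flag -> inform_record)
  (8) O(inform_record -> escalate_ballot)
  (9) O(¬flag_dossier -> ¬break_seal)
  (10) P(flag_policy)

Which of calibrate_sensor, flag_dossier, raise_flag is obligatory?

raise_flag

From premise 6 we have O(¬break_seal).
Premise 2 is O(log_out -> break_seal); contrapositively O(¬break_seal -> ¬log_out). Since O(¬break_seal) holds, K gives O(¬log_out).
The contrapositive of premise 3 (O(escalate_ballot -> log_out)) is O(¬log_out -> ¬escalate_ballot), and O(¬log_out) is already established, so O(¬escalate_ballot).
Premise 8, O(inform_record -> escalate_ballot), contraposes to O(¬escalate_ballot -> ¬inform_record); with O(¬escalate_ballot) we get O(¬inform_record).
Premise 7, O(¬raise_flag -> inform_record), contraposes to O(¬inform_record -> raise_flag); with O(¬inform_record) we get O(raise_flag).
So O(raise_flag) holds — raise_flag is obligatory. None of the other listed options is made obligatory by any chain of premises.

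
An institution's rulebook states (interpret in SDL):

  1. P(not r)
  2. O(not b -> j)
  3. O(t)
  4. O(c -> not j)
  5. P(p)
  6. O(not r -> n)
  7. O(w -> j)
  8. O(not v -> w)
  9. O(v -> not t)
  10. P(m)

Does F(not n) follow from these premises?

No

Premise 6 is O(not r -> n), but O(not r) is not derivable from the premises (the permission P(not r) asserts only not O(r), not O(not r)), so it does not yield O(n).
No other premise forces O(n). An ideal world satisfying every premise can still have not n true, so F(not n) is not derivable.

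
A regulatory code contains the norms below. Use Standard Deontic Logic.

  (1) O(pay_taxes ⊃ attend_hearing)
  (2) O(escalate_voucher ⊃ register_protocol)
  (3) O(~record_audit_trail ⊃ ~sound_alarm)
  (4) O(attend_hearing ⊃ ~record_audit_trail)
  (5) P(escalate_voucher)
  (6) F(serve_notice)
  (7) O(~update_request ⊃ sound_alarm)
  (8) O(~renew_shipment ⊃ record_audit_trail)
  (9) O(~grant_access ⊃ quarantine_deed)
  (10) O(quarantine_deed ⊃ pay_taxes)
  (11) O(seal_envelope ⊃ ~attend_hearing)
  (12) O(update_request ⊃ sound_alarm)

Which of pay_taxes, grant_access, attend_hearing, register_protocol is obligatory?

By case analysis on update_request: premise 12 gives O(update_request ⊃ sound_alarm) and premise 7 gives O(~update_request ⊃ sound_alarm), so O(sound_alarm) either way.
Premise 3 is O(~record_audit_trail ⊃ ~sound_alarm); contrapositively O(sound_alarm ⊃ record_audit_trail). Since O(sound_alarm) holds, K gives O(record_audit_trail).
The contrapositive of premise 4 (O(attend_hearing ⊃ ~record_audit_trail)) is O(record_audit_trail ⊃ ~attend_hearing), and O(record_audit_trail) is already established, so O(~attend_hearing).
Premise 1, O(pay_taxes ⊃ attend_hearing), contraposes to O(~attend_hearing ⊃ ~pay_taxes); with O(~attend_hearing) we get O(~pay_taxes).
Premise 10 is O(quarantine_deed ⊃ pay_taxes); contrapositively O(~pay_taxes ⊃ ~quarantine_deed). Since O(~pay_taxes) holds, K gives O(~quarantine_deed).
The contrapositive of premise 9 (O(~grant_access ⊃ quarantine_deed)) is O(~quarantine_deed ⊃ grant_access), and O(~quarantine_deed) is already established, so O(grant_access).
So O(grant_access) holds — grant_access is obligatory. None of the other listed options is made obligatory by any chain of premises.

grant_access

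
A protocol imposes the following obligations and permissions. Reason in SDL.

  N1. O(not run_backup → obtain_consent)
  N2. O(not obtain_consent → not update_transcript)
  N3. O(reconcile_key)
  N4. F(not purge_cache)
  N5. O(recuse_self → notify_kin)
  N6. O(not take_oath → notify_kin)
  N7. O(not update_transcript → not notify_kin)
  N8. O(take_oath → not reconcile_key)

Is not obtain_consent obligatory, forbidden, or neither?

From premise 3 we have O(reconcile_key).
Premise 8, O(take_oath → not reconcile_key), contraposes to O(reconcile_key → not take_oath); with O(reconcile_key) we get O(not take_oath).
With premise 6, O(not take_oath → notify_kin), the K-axiom yields O(notify_kin).
Premise 7 is O(not update_transcript → not notify_kin); contrapositively O(notify_kin → update_transcript). Since O(notify_kin) holds, K gives O(update_transcript).
The contrapositive of premise 2 (O(not obtain_consent → not update_transcript)) is O(update_transcript → obtain_consent), and O(update_transcript) is already established, so O(obtain_consent).
Premises 1, 4, 5 do not contribute to this derivation.
Thus O(obtain_consent), which is F(not obtain_consent): not obtain_consent is forbidden.

Forbidden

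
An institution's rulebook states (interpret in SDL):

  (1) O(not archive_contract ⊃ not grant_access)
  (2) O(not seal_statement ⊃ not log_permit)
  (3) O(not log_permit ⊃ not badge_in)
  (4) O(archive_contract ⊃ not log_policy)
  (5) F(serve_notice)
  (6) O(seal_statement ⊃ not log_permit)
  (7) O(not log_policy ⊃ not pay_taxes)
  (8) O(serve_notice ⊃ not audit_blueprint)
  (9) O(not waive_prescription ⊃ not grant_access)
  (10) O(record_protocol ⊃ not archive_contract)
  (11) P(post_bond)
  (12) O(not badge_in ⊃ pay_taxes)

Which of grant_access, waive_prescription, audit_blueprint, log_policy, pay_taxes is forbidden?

Premises 2 and 6 are O(not seal_statement ⊃ not log_permit) and O(seal_statement ⊃ not log_permit); every ideal world satisfies not seal_statement or seal_statement, so in either case not log_permit holds — hence O(not log_permit).
With premise 3, O(not log_permit ⊃ not badge_in), the K-axiom yields O(not badge_in).
Applying K to premise 12 (O(not badge_in ⊃ pay_taxes)) and O(not badge_in) yields O(pay_taxes).
The contrapositive of premise 7 (O(not log_policy ⊃ not pay_taxes)) is O(pay_taxes ⊃ log_policy), and O(pay_taxes) is already established, so O(log_policy).
Premise 4, O(archive_contract ⊃ not log_policy), contraposes to O(log_policy ⊃ not archive_contract); with O(log_policy) we get O(not archive_contract).
From O(not archive_contract) and premise 1, O(not archive_contract ⊃ not grant_access), we obtain O(not grant_access).
So O(not grant_access) holds, i.e. grant_access is forbidden. None of the other listed options is forbidden under the premises.

grant_access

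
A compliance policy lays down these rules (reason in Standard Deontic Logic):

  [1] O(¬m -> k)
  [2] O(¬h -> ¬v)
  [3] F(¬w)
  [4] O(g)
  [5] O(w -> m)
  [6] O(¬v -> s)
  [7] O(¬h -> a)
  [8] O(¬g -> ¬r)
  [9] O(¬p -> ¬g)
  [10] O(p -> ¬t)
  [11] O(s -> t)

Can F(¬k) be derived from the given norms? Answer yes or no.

Premise 1 is O(¬m -> k), but O(¬m) is not derivable from the premises, so it does not yield O(k).
No other premise forces O(k). An ideal world satisfying every premise can still have ¬k true, so F(¬k) is not derivable.

No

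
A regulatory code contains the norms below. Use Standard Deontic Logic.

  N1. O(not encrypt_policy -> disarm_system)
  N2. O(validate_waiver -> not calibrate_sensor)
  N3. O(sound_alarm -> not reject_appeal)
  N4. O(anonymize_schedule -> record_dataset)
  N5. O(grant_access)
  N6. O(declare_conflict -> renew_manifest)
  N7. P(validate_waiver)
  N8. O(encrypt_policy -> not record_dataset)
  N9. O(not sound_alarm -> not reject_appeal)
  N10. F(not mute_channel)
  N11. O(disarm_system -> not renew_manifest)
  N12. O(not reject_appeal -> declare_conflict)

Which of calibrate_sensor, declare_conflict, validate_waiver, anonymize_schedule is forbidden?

anonymize_schedule

Premises 9 and 3 are O(not sound_alarm -> not reject_appeal) and O(sound_alarm -> not reject_appeal); every ideal world satisfies not sound_alarm or sound_alarm, so in either case not reject_appeal holds — hence O(not reject_appeal).
Applying K to premise 12 (O(not reject_appeal -> declare_conflict)) and O(not reject_appeal) yields O(declare_conflict).
Applying K to premise 6 (O(declare_conflict -> renew_manifest)) and O(declare_conflict) yields O(renew_manifest).
Premise 11, O(disarm_system -> not renew_manifest), contraposes to O(renew_manifest -> not disarm_system); with O(renew_manifest) we get O(not disarm_system).
Premise 1 is O(not encrypt_policy -> disarm_system); contrapositively O(not disarm_system -> encrypt_policy). Since O(not disarm_system) holds, K gives O(encrypt_policy).
Premise 8 is O(encrypt_policy -> not record_dataset); since O(encrypt_policy), deontic closure gives O(not record_dataset).
Premise 4, O(anonymize_schedule -> record_dataset), contraposes to O(not record_dataset -> not anonymize_schedule); with O(not record_dataset) we get O(not anonymize_schedule).
So O(not anonymize_schedule) holds, i.e. anonymize_schedule is forbidden. None of the other listed options is forbidden under the premises.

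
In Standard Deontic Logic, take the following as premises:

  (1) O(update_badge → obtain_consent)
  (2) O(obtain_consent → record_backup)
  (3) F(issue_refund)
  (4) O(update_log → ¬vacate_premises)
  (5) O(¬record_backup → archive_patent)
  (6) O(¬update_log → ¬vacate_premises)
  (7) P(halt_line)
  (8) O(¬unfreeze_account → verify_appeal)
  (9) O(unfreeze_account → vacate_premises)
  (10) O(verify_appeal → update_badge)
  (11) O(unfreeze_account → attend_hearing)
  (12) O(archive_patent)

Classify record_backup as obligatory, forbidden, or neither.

Obligatory

Premises 4 and 6 are O(update_log → ¬vacate_premises) and O(¬update_log → ¬vacate_premises); every ideal world satisfies update_log or ¬update_log, so in either case ¬vacate_premises holds — hence O(¬vacate_premises).
Premise 9 is O(unfreeze_account → vacate_premises); contrapositively O(¬vacate_premises → ¬unfreeze_account). Since O(¬vacate_premises) holds, K gives O(¬unfreeze_account).
Applying K to premise 8 (O(¬unfreeze_account → verify_appeal)) and O(¬unfreeze_account) yields O(verify_appeal).
Premise 10 is O(verify_appeal → update_badge); since O(verify_appeal), deontic closure gives O(update_badge).
Applying K to premise 1 (O(update_badge → obtain_consent)) and O(update_badge) yields O(obtain_consent).
With premise 2, O(obtain_consent → record_backup), the K-axiom yields O(record_backup).
Premises 3, 5, 7, 11, 12 do not contribute to this derivation.
Hence record_backup is obligatory.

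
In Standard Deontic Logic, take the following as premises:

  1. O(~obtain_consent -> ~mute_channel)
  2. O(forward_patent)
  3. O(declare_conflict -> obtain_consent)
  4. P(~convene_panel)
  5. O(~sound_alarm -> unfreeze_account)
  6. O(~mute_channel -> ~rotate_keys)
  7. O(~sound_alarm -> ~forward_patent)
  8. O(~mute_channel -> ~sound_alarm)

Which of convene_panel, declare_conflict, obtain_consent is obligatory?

Premise 2 gives O(forward_patent).
Premise 7, O(~sound_alarm -> ~forward_patent), contraposes to O(forward_patent -> sound_alarm); with O(forward_patent) we get O(sound_alarm).
The contrapositive of premise 8 (O(~mute_channel -> ~sound_alarm)) is O(sound_alarm -> mute_channel), and O(sound_alarm) is already established, so O(mute_channel).
Premise 1, O(~obtain_consent -> ~mute_channel), contraposes to O(mute_channel -> obtain_consent); with O(mute_channel) we get O(obtain_consent).
So O(obtain_consent) holds — obtain_consent is obligatory. None of the other listed options is made obligatory by any chain of premises.

obtain_consent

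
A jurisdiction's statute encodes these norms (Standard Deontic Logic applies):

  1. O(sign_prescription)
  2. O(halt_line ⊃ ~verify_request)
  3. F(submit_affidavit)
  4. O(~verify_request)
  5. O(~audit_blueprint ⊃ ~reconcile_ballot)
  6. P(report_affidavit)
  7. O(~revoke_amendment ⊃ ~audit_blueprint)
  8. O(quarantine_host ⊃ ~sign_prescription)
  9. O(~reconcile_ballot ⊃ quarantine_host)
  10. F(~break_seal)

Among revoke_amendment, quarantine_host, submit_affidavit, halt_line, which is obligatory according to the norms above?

revoke_amendment

Premise 1 states O(sign_prescription) outright.
Premise 8, O(quarantine_host ⊃ ~sign_prescription), contraposes to O(sign_prescription ⊃ ~quarantine_host); with O(sign_prescription) we get O(~quarantine_host).
Premise 9 is O(~reconcile_ballot ⊃ quarantine_host); contrapositively O(~quarantine_host ⊃ reconcile_ballot). Since O(~quarantine_host) holds, K gives O(reconcile_ballot).
Premise 5, O(~audit_blueprint ⊃ ~reconcile_ballot), contraposes to O(reconcile_ballot ⊃ audit_blueprint); with O(reconcile_ballot) we get O(audit_blueprint).
Premise 7, O(~revoke_amendment ⊃ ~audit_blueprint), contraposes to O(audit_blueprint ⊃ revoke_amendment); with O(audit_blueprint) we get O(revoke_amendment).
So O(revoke_amendment) holds — revoke_amendment is obligatory. None of the other listed options is made obligatory by any chain of premises.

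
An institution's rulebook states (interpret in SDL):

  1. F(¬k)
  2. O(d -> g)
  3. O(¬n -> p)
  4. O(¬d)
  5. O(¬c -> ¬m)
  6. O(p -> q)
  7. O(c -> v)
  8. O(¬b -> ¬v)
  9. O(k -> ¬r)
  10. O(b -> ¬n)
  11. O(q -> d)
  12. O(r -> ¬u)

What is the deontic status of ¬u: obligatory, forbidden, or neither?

Neither

Premise 12 is O(r -> ¬u), but O(r) is not derivable from the premises, so it does not yield O(¬u).
No premise or chain of K-axiom applications forces O(¬u), and none forces O(u). So ¬u is neither obligatory nor forbidden under these norms.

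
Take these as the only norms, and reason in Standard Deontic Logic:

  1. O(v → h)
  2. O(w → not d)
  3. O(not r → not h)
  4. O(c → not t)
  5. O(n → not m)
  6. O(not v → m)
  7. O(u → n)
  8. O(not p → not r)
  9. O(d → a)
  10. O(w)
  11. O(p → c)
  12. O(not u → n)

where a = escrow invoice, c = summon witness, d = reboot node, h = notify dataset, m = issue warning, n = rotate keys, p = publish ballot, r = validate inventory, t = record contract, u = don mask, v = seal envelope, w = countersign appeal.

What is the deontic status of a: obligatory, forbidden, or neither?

Neither

Premise 9 is O(d → a), but O(d) is not derivable from the premises, so it does not yield O(a).
No premise or chain of K-axiom applications forces O(a), and none forces O(not a). So a is neither obligatory nor forbidden under these norms.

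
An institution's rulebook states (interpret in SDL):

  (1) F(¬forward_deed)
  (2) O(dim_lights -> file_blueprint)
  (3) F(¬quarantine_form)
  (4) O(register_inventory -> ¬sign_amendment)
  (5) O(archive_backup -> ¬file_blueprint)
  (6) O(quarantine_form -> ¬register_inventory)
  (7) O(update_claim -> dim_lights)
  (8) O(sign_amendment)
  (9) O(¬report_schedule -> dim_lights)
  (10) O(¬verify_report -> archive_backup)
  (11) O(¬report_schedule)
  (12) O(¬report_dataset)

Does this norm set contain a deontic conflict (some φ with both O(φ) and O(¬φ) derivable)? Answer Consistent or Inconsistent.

Consistent

Premise 4 is O(register_inventory -> ¬sign_amendment), but O(register_inventory) is not derivable from the premises, so it does not yield O(¬sign_amendment).
So O(¬sign_amendment) is not derivable, and the apparent clash with O(sign_amendment) does not arise.
A world satisfying every obligation exists (e.g. archive_backup=false, dim_lights=true, file_blueprint=true, forward_deed=true, quarantine_form=true, register_inventory=false, report_dataset=false, report_schedule=false, sign_amendment=true, update_claim=false, verify_report=true); no atom is both obligatory and forbidden, so the set is consistent.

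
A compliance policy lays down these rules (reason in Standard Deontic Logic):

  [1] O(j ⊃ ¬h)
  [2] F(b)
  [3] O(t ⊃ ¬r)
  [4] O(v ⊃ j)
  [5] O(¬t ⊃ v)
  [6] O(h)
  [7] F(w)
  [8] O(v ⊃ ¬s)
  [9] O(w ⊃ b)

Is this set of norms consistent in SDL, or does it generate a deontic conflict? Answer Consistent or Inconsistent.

Premise 9 is O(w ⊃ b), but O(w) is not derivable from the premises, so it does not yield O(b).
So O(b) is not derivable, and the apparent clash with O(¬b) does not arise.
A world satisfying every obligation exists (e.g. b=false, h=true, j=false, r=false, s=false, t=true, v=false, w=false); no atom is both obligatory and forbidden, so the set is consistent.

Consistent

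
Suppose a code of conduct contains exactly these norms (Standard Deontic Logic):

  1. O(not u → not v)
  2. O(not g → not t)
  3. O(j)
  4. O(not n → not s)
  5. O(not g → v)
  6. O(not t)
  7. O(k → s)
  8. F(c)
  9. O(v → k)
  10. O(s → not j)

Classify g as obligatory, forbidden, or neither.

Obligatory

Premise 3 gives O(j).
The contrapositive of premise 10 (O(s → not j)) is O(j → not s), and O(j) is already established, so O(not s).
Premise 7 is O(k → s); contrapositively O(not s → not k). Since O(not s) holds, K gives O(not k).
Premise 9 is O(v → k); contrapositively O(not k → not v). Since O(not k) holds, K gives O(not v).
Premise 5 is O(not g → v); contrapositively O(not v → g). Since O(not v) holds, K gives O(g).
Premises 1, 2, 4, 6, 8 do not contribute to this derivation.
Hence g is obligatory.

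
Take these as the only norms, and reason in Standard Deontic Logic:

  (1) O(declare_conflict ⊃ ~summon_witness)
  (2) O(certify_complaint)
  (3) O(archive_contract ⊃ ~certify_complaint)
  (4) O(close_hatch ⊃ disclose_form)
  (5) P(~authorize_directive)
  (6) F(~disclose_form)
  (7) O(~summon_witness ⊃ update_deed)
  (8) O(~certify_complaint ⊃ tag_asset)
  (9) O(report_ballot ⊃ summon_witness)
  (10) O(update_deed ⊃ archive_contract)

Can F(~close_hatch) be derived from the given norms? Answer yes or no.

Premise 4 is O(close_hatch ⊃ disclose_form); even if O(disclose_form) held, inferring O(close_hatch) would be affirming the consequent — invalid.
No other premise forces O(close_hatch). An ideal world satisfying every premise can still have ~close_hatch true, so F(~close_hatch) is not derivable.

No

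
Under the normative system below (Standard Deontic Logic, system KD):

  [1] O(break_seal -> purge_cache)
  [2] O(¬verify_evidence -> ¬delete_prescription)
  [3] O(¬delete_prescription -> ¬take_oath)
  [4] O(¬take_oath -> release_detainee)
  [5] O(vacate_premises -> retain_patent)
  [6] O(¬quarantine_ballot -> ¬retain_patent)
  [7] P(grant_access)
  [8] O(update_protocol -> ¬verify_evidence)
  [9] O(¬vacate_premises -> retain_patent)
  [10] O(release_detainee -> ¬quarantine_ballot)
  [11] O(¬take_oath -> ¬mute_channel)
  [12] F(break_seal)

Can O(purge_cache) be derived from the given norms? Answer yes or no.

Premise 1 is O(break_seal -> purge_cache), but O(break_seal) is not derivable from the premises, so it does not yield O(purge_cache).
No other premise forces O(purge_cache). An ideal world satisfying every premise can still have purge_cache false, so O(purge_cache) is not derivable.

No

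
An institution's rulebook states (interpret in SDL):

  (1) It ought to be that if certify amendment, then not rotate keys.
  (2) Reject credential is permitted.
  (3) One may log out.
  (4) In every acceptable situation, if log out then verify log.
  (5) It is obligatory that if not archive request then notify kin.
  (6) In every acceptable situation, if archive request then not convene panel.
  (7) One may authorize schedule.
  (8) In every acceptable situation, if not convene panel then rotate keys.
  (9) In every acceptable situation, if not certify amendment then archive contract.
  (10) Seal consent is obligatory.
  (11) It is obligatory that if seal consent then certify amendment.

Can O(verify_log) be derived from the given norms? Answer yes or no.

Premise 4 is O(log_out → verify_log), but O(log_out) is not derivable from the premises (the permission P(log_out) asserts only ¬O(¬log_out), not O(log_out)), so it does not yield O(verify_log).
No other premise forces O(verify_log). An ideal world satisfying every premise can still have verify_log false, so O(verify_log) is not derivable.

No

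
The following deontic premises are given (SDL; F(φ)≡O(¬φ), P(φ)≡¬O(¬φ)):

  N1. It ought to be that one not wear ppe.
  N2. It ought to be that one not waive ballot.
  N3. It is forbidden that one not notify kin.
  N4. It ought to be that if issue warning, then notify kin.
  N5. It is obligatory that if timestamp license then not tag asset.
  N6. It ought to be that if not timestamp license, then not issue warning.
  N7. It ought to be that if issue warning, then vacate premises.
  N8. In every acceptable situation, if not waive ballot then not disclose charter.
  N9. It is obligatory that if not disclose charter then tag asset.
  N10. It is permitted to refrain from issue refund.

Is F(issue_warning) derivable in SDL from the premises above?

Yes

Premise 2 states O(¬waive_ballot) outright.
From O(¬waive_ballot) and premise 8, O(¬waive_ballot → ¬disclose_charter), we obtain O(¬disclose_charter).
Premise 9 is O(¬disclose_charter → tag_asset); since O(¬disclose_charter), deontic closure gives O(tag_asset).
Premise 5 is O(timestamp_license → ¬tag_asset); contrapositively O(tag_asset → ¬timestamp_license). Since O(tag_asset) holds, K gives O(¬timestamp_license).
Applying K to premise 6 (O(¬timestamp_license → ¬issue_warning)) and O(¬timestamp_license) yields O(¬issue_warning).
Premises 1, 3, 4, 7, 10 do not contribute to this derivation.
So O(¬issue_warning) holds, i.e. F(issue_warning). The claim follows.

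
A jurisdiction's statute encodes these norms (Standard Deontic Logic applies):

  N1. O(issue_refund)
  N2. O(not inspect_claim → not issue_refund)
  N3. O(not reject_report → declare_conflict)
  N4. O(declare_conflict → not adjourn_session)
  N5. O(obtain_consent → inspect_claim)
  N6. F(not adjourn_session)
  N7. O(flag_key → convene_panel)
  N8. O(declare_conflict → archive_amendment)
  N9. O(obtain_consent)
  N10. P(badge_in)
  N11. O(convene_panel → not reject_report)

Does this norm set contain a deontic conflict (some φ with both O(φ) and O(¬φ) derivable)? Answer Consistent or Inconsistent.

Consistent

Premise 2 is O(not inspect_claim → not issue_refund), but O(not inspect_claim) is not derivable from the premises, so it does not yield O(not issue_refund).
So O(not issue_refund) is not derivable, and the apparent clash with O(issue_refund) does not arise.
A world satisfying every obligation exists (e.g. adjourn_session=true, archive_amendment=false, badge_in=false, convene_panel=false, declare_conflict=false, flag_key=false, inspect_claim=true, issue_refund=true, obtain_consent=true, reject_report=true); no atom is both obligatory and forbidden, so the set is consistent.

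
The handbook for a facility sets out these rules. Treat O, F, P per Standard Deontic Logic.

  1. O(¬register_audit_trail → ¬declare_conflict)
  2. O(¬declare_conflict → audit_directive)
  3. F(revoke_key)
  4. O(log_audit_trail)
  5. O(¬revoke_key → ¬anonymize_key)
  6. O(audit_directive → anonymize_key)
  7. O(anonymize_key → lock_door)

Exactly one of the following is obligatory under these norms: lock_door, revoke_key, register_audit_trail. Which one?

Premise 3 is F(revoke_key), i.e. O(¬revoke_key).
With premise 5, O(¬revoke_key → ¬anonymize_key), the K-axiom yields O(¬anonymize_key).
Premise 6 is O(audit_directive → anonymize_key); contrapositively O(¬anonymize_key → ¬audit_directive). Since O(¬anonymize_key) holds, K gives O(¬audit_directive).
Premise 2 is O(¬declare_conflict → audit_directive); contrapositively O(¬audit_directive → declare_conflict). Since O(¬audit_directive) holds, K gives O(declare_conflict).
Premise 1, O(¬register_audit_trail → ¬declare_conflict), contraposes to O(declare_conflict → register_audit_trail); with O(declare_conflict) we get O(register_audit_trail).
So O(register_audit_trail) holds — register_audit_trail is obligatory. None of the other listed options is made obligatory by any chain of premises.

register_audit_trail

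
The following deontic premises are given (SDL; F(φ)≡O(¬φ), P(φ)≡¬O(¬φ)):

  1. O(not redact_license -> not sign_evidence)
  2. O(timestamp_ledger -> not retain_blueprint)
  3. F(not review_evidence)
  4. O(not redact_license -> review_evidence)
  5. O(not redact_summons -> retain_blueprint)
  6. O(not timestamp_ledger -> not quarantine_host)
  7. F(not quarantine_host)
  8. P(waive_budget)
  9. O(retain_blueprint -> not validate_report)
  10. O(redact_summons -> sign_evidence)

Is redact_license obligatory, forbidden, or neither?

F(not quarantine_host) at premise 7 means O(quarantine_host).
Premise 6 is O(not timestamp_ledger -> not quarantine_host); contrapositively O(quarantine_host -> timestamp_ledger). Since O(quarantine_host) holds, K gives O(timestamp_ledger).
Premise 2 is O(timestamp_ledger -> not retain_blueprint); since O(timestamp_ledger), deontic closure gives O(not retain_blueprint).
Premise 5, O(not redact_summons -> retain_blueprint), contraposes to O(not retain_blueprint -> redact_summons); with O(not retain_blueprint) we get O(redact_summons).
With premise 10, O(redact_summons -> sign_evidence), the K-axiom yields O(sign_evidence).
Premise 1, O(not redact_license -> not sign_evidence), contraposes to O(sign_evidence -> redact_license); with O(sign_evidence) we get O(redact_license).
Premises 3, 4, 8, 9 do not contribute to this derivation.
Hence redact_license is obligatory.

Obligatory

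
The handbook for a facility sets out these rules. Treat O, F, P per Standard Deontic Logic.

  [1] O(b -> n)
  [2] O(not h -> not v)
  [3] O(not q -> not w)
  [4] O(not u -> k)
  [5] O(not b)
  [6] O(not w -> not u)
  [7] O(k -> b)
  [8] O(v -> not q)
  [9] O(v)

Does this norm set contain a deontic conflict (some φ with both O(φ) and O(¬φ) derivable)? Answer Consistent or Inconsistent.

Inconsistent

From premise 5 we have O(not b).
Premise 7 is O(k -> b); contrapositively O(not b -> not k). Since O(not b) holds, K gives O(not k).
Premise 4, O(not u -> k), contraposes to O(not k -> u); with O(not k) we get O(u).
Premise 6 is O(not w -> not u); contrapositively O(u -> w). Since O(u) holds, K gives O(w).
Premise 3, O(not q -> not w), contraposes to O(w -> q); with O(w) we get O(q).
Premise 8 is O(v -> not q); contrapositively O(q -> not v). Since O(q) holds, K gives O(not v).
However, premise 9 gives O(v).
We now have both O(not v) and O(v) — v is simultaneously obligatory and forbidden, violating the D-axiom.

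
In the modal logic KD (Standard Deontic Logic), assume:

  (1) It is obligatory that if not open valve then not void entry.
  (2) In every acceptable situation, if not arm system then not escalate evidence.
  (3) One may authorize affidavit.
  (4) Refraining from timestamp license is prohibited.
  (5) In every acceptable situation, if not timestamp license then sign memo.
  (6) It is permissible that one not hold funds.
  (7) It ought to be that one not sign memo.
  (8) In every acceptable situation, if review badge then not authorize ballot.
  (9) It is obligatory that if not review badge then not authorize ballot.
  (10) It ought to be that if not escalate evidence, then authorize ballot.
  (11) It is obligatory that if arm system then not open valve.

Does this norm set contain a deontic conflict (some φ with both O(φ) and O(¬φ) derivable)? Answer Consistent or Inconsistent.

Premise 5 is O(¬timestamp_license → sign_memo), but O(¬timestamp_license) is not derivable from the premises, so it does not yield O(sign_memo).
So O(sign_memo) is not derivable, and the apparent clash with O(¬sign_memo) does not arise.
A world satisfying every obligation exists (e.g. arm_system=true, authorize_affidavit=false, authorize_ballot=false, escalate_evidence=true, hold_funds=false, open_valve=false, review_badge=false, sign_memo=false, timestamp_license=true, void_entry=false); no atom is both obligatory and forbidden, so the set is consistent.

Consistent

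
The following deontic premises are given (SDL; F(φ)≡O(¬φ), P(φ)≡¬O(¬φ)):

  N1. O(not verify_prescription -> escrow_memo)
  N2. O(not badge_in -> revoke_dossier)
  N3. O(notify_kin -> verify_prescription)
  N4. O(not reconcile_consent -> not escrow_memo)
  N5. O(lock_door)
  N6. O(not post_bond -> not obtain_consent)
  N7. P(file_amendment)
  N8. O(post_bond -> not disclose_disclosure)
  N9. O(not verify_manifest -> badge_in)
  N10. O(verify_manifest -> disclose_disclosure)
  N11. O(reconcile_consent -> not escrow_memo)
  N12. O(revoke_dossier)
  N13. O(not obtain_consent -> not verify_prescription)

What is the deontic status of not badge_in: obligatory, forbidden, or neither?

Premises 4 and 11 are O(not reconcile_consent -> not escrow_memo) and O(reconcile_consent -> not escrow_memo); every ideal world satisfies not reconcile_consent or reconcile_consent, so in either case not escrow_memo holds — hence O(not escrow_memo).
Premise 1, O(not verify_prescription -> escrow_memo), contraposes to O(not escrow_memo -> verify_prescription); with O(not escrow_memo) we get O(verify_prescription).
Premise 13 is O(not obtain_consent -> not verify_prescription); contrapositively O(verify_prescription -> obtain_consent). Since O(verify_prescription) holds, K gives O(obtain_consent).
Premise 6, O(not post_bond -> not obtain_consent), contraposes to O(obtain_consent -> post_bond); with O(obtain_consent) we get O(post_bond).
Applying K to premise 8 (O(post_bond -> not disclose_disclosure)) and O(post_bond) yields O(not disclose_disclosure).
The contrapositive of premise 10 (O(verify_manifest -> disclose_disclosure)) is O(not disclose_disclosure -> not verify_manifest), and O(not disclose_disclosure) is already established, so O(not verify_manifest).
From O(not verify_manifest) and premise 9, O(not verify_manifest -> badge_in), we obtain O(badge_in).
Premises 2, 3, 5, 7, 12 do not contribute to this derivation.
Thus O(badge_in), which is F(not badge_in): not badge_in is forbidden.

Forbidden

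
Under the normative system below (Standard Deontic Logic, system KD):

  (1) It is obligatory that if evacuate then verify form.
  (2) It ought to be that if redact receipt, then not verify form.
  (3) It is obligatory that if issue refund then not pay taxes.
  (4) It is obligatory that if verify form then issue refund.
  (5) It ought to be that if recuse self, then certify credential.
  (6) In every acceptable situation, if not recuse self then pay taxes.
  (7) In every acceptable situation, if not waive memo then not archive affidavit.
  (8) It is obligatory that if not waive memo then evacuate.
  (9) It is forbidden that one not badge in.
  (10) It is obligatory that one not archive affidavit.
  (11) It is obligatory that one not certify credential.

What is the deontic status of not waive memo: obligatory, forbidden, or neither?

Forbidden

From premise 11 we have O(¬certify_credential).
The contrapositive of premise 5 (O(recuse_self → certify_credential)) is O(¬certify_credential → ¬recuse_self), and O(¬certify_credential) is already established, so O(¬recuse_self).
From O(¬recuse_self) and premise 6, O(¬recuse_self → pay_taxes), we obtain O(pay_taxes).
Premise 3, O(issue_refund → ¬pay_taxes), contraposes to O(pay_taxes → ¬issue_refund); with O(pay_taxes) we get O(¬issue_refund).
Premise 4 is O(verify_form → issue_refund); contrapositively O(¬issue_refund → ¬verify_form). Since O(¬issue_refund) holds, K gives O(¬verify_form).
Premise 1, O(evacuate → verify_form), contraposes to O(¬verify_form → ¬evacuate); with O(¬verify_form) we get O(¬evacuate).
The contrapositive of premise 8 (O(¬waive_memo → evacuate)) is O(¬evacuate → waive_memo), and O(¬evacuate) is already established, so O(waive_memo).
Premises 2, 7, 9, 10 do not contribute to this derivation.
Thus O(waive_memo), which is F(¬waive_memo): ¬waive_memo is forbidden.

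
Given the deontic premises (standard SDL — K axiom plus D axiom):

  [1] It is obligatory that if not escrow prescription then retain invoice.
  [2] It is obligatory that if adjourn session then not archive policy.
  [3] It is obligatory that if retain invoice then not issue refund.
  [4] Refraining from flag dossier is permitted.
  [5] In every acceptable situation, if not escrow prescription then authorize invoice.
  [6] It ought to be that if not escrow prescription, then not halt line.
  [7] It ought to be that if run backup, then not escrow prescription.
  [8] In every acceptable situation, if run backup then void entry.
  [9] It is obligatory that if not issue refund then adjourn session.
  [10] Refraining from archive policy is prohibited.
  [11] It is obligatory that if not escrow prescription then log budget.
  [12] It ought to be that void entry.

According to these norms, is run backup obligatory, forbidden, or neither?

Forbidden

Premise 10, F(¬archive_policy), is equivalent to O(archive_policy).
The contrapositive of premise 2 (O(adjourn_session → ¬archive_policy)) is O(archive_policy → ¬adjourn_session), and O(archive_policy) is already established, so O(¬adjourn_session).
The contrapositive of premise 9 (O(¬issue_refund → adjourn_session)) is O(¬adjourn_session → issue_refund), and O(¬adjourn_session) is already established, so O(issue_refund).
Premise 3, O(retain_invoice → ¬issue_refund), contraposes to O(issue_refund → ¬retain_invoice); with O(issue_refund) we get O(¬retain_invoice).
Premise 1, O(¬escrow_prescription → retain_invoice), contraposes to O(¬retain_invoice → escrow_prescription); with O(¬retain_invoice) we get O(escrow_prescription).
Premise 7 is O(run_backup → ¬escrow_prescription); contrapositively O(escrow_prescription → ¬run_backup). Since O(escrow_prescription) holds, K gives O(¬run_backup).
Premises 4, 5, 6, 8, 11, 12 do not contribute to this derivation.
Thus O(¬run_backup), which is F(run_backup): run_backup is forbidden.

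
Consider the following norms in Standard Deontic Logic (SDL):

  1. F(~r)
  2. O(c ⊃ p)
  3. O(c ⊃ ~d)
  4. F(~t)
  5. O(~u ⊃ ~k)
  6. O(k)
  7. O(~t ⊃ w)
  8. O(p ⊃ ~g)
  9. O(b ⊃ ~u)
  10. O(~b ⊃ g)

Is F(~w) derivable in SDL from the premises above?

Premise 7 is O(~t ⊃ w), but O(~t) is not derivable from the premises, so it does not yield O(w).
No other premise forces O(w). An ideal world satisfying every premise can still have ~w true, so F(~w) is not derivable.

No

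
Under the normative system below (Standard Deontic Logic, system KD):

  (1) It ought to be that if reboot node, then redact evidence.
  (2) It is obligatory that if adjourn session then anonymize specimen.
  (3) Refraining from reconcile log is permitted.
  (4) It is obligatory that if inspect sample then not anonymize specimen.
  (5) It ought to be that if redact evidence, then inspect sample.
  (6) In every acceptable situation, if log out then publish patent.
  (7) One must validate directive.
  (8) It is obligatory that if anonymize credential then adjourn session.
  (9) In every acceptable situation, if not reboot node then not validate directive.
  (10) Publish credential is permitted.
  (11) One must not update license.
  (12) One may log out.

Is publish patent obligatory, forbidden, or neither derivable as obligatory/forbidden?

Premise 6 is O(log_out → publish_patent), but O(log_out) is not derivable from the premises (the permission P(log_out) asserts only ¬O(¬log_out), not O(log_out)), so it does not yield O(publish_patent).
No premise or chain of K-axiom applications forces O(publish_patent), and none forces O(¬publish_patent). So publish_patent is neither obligatory nor forbidden under these norms.

Neither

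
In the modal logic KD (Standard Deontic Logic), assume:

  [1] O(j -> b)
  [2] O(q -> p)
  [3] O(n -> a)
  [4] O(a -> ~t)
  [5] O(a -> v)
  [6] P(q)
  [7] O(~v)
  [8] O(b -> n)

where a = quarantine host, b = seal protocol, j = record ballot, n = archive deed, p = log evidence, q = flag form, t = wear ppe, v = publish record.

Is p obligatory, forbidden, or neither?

Premise 2 is O(q -> p), but O(q) is not derivable from the premises (the permission P(q) asserts only ~O(~q), not O(q)), so it does not yield O(p).
No premise or chain of K-axiom applications forces O(p), and none forces O(~p). So p is neither obligatory nor forbidden under these norms.

Neither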